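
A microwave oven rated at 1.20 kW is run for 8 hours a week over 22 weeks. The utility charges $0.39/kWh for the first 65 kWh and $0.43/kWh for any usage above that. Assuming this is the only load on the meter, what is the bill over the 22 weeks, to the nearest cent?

$88.22

Runtime = 8 h/week × 22 weeks = 176 h
Energy = 1.2 kW × 176 h = 211.2 kWh
Tier 1 (0–65 kWh): 65 × $0.39 = $25.35
Above 65 kWh: 146.2 × $0.43 = $62.866
Bill = $88.22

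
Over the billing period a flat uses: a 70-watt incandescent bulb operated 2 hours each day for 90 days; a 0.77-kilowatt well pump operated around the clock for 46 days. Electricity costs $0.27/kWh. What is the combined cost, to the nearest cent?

$232.92

incandescent bulb: Runtime = 2 h/day × 90 days = 180 h
incandescent bulb: 0.07 kW × 180 h = 12.6 kWh
well pump: Runtime = 24 h × 46 = 1104 h
well pump: 0.77 kW × 1104 h = 850.08 kWh
Total energy = 862.68 kWh
Cost = 862.68 × $0.27 = $232.92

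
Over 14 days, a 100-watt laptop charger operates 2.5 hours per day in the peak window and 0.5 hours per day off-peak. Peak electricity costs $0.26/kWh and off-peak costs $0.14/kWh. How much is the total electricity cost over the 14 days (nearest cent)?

Peak energy = 0.1 kW × 2.5 h × 14 = 3.5 kWh
Off-peak energy = 0.1 kW × 0.5 h × 14 = 0.7 kWh
Cost = 3.5 × $0.26 + 0.7 × $0.14 = $0.91 + $0.098 = $1.01

$1.01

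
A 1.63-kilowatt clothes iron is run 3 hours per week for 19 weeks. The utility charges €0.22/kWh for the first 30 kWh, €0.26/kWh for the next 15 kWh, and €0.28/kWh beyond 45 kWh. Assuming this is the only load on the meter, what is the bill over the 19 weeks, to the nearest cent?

€23.91

Runtime = 3 h/week × 19 weeks = 57 h
Energy = 1.63 kW × 57 h = 92.91 kWh
Tier 1 (0–30 kWh): 30 × €0.22 = €6.6
Tier 2 (30–45 kWh): 15 × €0.26 = €3.9
Above 45 kWh: 47.91 × €0.28 = €13.4148
Bill = €23.91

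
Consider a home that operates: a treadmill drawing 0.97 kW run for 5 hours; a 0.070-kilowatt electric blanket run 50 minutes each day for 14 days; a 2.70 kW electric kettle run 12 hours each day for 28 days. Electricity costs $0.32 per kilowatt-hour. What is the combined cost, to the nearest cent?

$292.12

treadmill: 0.97 kW × 5 h = 4.85 kWh
electric blanket: Runtime = 50 min × 14 = 700 min = 11.666666… h
electric blanket: 0.07 kW × 11.666666… h = 0.816666… kWh
electric kettle: Runtime = 12 h/day × 28 days = 336 h
electric kettle: 2.7 kW × 336 h = 907.2 kWh
Total energy = 912.866666… kWh
Cost = 912.866666… × $0.32 = $292.12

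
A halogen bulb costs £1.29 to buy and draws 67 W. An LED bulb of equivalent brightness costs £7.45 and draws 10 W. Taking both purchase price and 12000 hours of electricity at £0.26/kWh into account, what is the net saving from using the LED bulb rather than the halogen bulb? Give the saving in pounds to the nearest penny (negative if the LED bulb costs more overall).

£171.68

halogen bulb: £1.29 + (67/1000) kW × 12000 h × £0.26 = £1.29 + £209.04 = £210.33
LED bulb: £7.45 + (10/1000) kW × 12000 h × £0.26 = £7.45 + £31.2 = £38.65
Saving = £210.33 − £38.65 = £171.68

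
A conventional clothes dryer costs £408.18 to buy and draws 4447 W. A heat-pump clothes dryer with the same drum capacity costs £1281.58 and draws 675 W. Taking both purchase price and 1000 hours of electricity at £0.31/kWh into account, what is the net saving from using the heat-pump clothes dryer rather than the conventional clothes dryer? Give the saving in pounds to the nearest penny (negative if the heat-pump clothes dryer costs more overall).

conventional clothes dryer: £408.18 + (4447/1000) kW × 1000 h × £0.31 = £408.18 + £1378.57 = £1786.75
heat-pump clothes dryer: £1281.58 + (675/1000) kW × 1000 h × £0.31 = £1281.58 + £209.25 = £1490.83
Saving = £1786.75 − £1490.83 = £295.92

£295.92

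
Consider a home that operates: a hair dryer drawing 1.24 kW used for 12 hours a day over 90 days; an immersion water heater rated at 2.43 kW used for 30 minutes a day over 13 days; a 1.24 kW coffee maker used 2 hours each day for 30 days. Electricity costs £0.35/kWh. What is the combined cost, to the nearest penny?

hair dryer: Runtime = 12 h/day × 90 days = 1080 h
hair dryer: 1.24 kW × 1080 h = 1339.2 kWh
immersion water heater: Runtime = 30 min × 13 = 390 min = 6.5 h
immersion water heater: 2.43 kW × 6.5 h = 15.795 kWh
coffee maker: Runtime = 2 h/day × 30 days = 60 h
coffee maker: 1.24 kW × 60 h = 74.4 kWh
Total energy = 1429.395 kWh
Cost = 1429.395 × £0.35 = £500.29

£500.29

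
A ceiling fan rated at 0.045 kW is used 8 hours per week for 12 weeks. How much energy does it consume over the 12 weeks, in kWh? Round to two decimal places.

4.32 kWh

Runtime = 8 h/week × 12 weeks = 96 h
Energy = 0.045 kW × 96 h = 4.32 kWh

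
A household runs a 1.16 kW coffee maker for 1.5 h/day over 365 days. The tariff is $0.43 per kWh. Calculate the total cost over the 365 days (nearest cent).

$273.09

Runtime = 1.5 h/day × 365 days = 547.5 h
Energy = 1.16 kW × 547.5 h = 635.1 kWh
Cost = 635.1 kWh × $0.43/kWh = $273.09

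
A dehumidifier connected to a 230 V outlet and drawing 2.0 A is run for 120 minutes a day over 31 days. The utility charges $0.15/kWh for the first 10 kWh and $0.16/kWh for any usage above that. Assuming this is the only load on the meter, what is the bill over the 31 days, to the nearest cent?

Power = 2.0 A × 230 V = 460 W = 0.46 kW
Runtime = 120 min × 31 = 3720 min = 62 h
Energy = 0.46 kW × 62 h = 28.52 kWh
Tier 1 (0–10 kWh): 10 × $0.15 = $1.5
Above 10 kWh: 18.52 × $0.16 = $2.9632
Bill = $4.46

$4.46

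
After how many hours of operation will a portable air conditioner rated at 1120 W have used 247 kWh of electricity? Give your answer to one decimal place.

Hours = 247 kWh ÷ 1.12 kW = 220.5 h

220.5 h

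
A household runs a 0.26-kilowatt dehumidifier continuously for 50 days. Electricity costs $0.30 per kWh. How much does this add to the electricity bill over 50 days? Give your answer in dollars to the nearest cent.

Runtime = 24 h × 50 = 1200 h
Energy = 0.26 kW × 1200 h = 312 kWh
Cost = 312 kWh × $0.30/kWh = $93.60

$93.60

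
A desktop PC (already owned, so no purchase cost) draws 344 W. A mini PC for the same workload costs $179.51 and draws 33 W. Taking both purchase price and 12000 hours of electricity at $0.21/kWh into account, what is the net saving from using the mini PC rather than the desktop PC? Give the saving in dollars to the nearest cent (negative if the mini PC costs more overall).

desktop PC: $0.00 + (344/1000) kW × 12000 h × $0.21 = $0.00 + $866.88 = $866.88
mini PC: $179.51 + (33/1000) kW × 12000 h × $0.21 = $179.51 + $83.16 = $262.67
Saving = $866.88 − $262.67 = $604.21

$604.21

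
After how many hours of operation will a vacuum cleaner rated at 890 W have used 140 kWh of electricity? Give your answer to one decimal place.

157.3 h

Hours = 140 kWh ÷ 0.89 kW = 157.3 h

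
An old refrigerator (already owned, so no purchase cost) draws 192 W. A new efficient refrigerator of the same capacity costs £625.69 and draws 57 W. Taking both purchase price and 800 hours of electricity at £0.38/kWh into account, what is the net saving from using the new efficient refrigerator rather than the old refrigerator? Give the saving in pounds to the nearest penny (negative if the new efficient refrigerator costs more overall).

-£584.65

old refrigerator: £0.00 + (192/1000) kW × 800 h × £0.38 = £0.00 + £58.368 = £58.368
new efficient refrigerator: £625.69 + (57/1000) kW × 800 h × £0.38 = £625.69 + £17.328 = £643.018
Saving = £58.368 − £643.018 = −£584.65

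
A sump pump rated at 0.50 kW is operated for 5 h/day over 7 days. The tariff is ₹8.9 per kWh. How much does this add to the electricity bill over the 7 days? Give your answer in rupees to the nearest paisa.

Runtime = 5 h/day × 7 days = 35 h
Energy = 0.5 kW × 35 h = 17.5 kWh
Cost = 17.5 kWh × ₹8.9/kWh = ₹155.75

₹155.75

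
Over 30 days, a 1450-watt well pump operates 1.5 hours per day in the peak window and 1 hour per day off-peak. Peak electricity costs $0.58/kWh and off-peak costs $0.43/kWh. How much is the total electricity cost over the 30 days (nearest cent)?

$56.55

Peak energy = 1.45 kW × 1.5 h × 30 = 65.25 kWh
Off-peak energy = 1.45 kW × 1 h × 30 = 43.5 kWh
Cost = 65.25 × $0.58 + 43.5 × $0.43 = $37.845 + $18.705 = $56.55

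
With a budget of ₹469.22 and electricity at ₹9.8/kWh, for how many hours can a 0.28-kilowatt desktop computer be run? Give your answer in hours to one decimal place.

Energy available = ₹469.22 ÷ ₹9.8/kWh = 47.8796 kWh
Hours = 47.8796 kWh ÷ 0.28 kW = 171.0 h

171.0 h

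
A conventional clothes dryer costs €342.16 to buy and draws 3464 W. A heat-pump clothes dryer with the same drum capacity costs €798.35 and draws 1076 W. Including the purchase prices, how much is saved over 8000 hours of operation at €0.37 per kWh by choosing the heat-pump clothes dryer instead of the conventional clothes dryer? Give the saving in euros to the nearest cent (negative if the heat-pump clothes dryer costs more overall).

€6612.29

conventional clothes dryer: €342.16 + (3464/1000) kW × 8000 h × €0.37 = €342.16 + €10253.44 = €10595.6
heat-pump clothes dryer: €798.35 + (1076/1000) kW × 8000 h × €0.37 = €798.35 + €3184.96 = €3983.31
Saving = €10595.6 − €3983.31 = €6612.29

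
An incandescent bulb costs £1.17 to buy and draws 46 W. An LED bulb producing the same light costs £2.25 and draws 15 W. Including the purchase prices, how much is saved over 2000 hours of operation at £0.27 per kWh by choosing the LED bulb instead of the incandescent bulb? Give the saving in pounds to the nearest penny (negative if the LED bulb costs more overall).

incandescent bulb: £1.17 + (46/1000) kW × 2000 h × £0.27 = £1.17 + £24.84 = £26.01
LED bulb: £2.25 + (15/1000) kW × 2000 h × £0.27 = £2.25 + £8.1 = £10.35
Saving = £26.01 − £10.35 = £15.66

£15.66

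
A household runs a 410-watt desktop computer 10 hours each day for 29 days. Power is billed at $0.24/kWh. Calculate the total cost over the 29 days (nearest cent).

$28.54

Runtime = 10 h/day × 29 days = 290 h
Energy = 0.41 kW × 290 h = 118.9 kWh
Cost = 118.9 kWh × $0.24/kWh = $28.54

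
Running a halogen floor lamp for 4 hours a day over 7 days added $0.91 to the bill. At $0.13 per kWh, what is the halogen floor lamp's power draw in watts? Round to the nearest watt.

Energy = $0.91 ÷ $0.13/kWh = 7 kWh
Runtime = 4 h/day × 7 days = 28 h
Power = 7 kWh ÷ 28 h = 0.25 kW = 250 W

250 W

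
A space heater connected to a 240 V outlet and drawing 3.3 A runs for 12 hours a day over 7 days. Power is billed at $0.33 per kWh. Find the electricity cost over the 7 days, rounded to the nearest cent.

$21.95

Power = 3.3 A × 240 V = 792 W = 0.792 kW
Runtime = 12 h/day × 7 days = 84 h
Energy = 0.792 kW × 84 h = 66.528 kWh
Cost = 66.528 kWh × $0.33/kWh = $21.95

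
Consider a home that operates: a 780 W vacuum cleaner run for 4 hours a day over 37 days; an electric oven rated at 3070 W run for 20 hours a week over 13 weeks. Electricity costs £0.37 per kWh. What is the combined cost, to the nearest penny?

£338.05

vacuum cleaner: Runtime = 4 h/day × 37 days = 148 h
vacuum cleaner: 0.78 kW × 148 h = 115.44 kWh
electric oven: Runtime = 20 h/week × 13 weeks = 260 h
electric oven: 3.07 kW × 260 h = 798.2 kWh
Total energy = 913.64 kWh
Cost = 913.64 × £0.37 = £338.05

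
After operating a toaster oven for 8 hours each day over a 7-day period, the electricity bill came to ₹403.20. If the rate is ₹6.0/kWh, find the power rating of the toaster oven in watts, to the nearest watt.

1200 W

Energy = ₹403.20 ÷ ₹6.0/kWh = 67.2 kWh
Runtime = 8 h/day × 7 days = 56 h
Power = 67.2 kWh ÷ 56 h = 1.2 kW = 1200 W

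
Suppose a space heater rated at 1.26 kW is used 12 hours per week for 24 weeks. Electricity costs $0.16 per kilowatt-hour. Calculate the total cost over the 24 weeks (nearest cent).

$58.06

Runtime = 12 h/week × 24 weeks = 288 h
Energy = 1.26 kW × 288 h = 362.88 kWh
Cost = 362.88 kWh × $0.16/kWh = $58.06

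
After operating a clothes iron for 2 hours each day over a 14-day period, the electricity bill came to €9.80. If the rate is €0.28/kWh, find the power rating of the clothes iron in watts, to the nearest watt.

Energy = €9.80 ÷ €0.28/kWh = 35 kWh
Runtime = 2 h/day × 14 days = 28 h
Power = 35 kWh ÷ 28 h = 1.25 kW = 1250 W

1250 W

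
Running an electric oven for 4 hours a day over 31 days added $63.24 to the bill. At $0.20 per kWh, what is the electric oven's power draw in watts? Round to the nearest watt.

2550 W

Energy = $63.24 ÷ $0.20/kWh = 316.2 kWh
Runtime = 4 h/day × 31 days = 124 h
Power = 316.2 kWh ÷ 124 h = 2.55 kW = 2550 W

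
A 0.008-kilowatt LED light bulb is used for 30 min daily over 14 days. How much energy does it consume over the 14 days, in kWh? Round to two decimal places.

Runtime = 30 min × 14 = 420 min = 7 h
Energy = 0.008 kW × 7 h = 0.056 kWh ≈ 0.06 kWh

0.06 kWh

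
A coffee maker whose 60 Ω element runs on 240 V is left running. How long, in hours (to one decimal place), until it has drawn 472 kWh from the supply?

491.7 h

Power = V²/R = 240²/60 = 960 W = 0.96 kW
Hours = 472 kWh ÷ 0.96 kW = 491.7 h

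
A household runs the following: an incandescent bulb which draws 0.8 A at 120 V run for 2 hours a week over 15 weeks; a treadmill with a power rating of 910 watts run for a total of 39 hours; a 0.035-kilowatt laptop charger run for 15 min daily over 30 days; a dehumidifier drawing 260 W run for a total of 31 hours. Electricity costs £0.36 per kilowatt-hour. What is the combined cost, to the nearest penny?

incandescent bulb: Power = 0.8 A × 120 V = 96 W = 0.096 kW
incandescent bulb: Runtime = 2 h/week × 15 weeks = 30 h
incandescent bulb: 0.096 kW × 30 h = 2.88 kWh
treadmill: 0.91 kW × 39 h = 35.49 kWh
laptop charger: Runtime = 15 min × 30 = 450 min = 7.5 h
laptop charger: 0.035 kW × 7.5 h = 0.2625 kWh
dehumidifier: 0.26 kW × 31 h = 8.06 kWh
Total energy = 46.6925 kWh
Cost = 46.6925 × £0.36 = £16.81

£16.81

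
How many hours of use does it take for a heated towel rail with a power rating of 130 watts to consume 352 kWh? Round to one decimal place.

2707.7 h

Hours = 352 kWh ÷ 0.13 kW = 2707.7 h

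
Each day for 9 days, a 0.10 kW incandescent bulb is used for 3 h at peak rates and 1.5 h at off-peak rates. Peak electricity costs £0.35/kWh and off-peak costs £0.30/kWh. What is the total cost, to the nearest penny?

£1.35

Peak energy = 0.1 kW × 3 h × 9 = 2.7 kWh
Off-peak energy = 0.1 kW × 1.5 h × 9 = 1.35 kWh
Cost = 2.7 × £0.35 + 1.35 × £0.30 = £0.945 + £0.405 = £1.35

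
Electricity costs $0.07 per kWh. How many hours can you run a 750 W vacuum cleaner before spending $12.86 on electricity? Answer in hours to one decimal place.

245.0 h

Energy available = $12.86 ÷ $0.07/kWh = 183.7143 kWh
Hours = 183.7143 kWh ÷ 0.75 kW = 245.0 h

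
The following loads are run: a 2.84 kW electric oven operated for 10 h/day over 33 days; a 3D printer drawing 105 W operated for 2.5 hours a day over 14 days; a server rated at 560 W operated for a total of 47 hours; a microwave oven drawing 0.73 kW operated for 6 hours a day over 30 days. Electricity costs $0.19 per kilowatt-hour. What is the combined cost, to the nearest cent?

electric oven: Runtime = 10 h/day × 33 days = 330 h
electric oven: 2.84 kW × 330 h = 937.2 kWh
3D printer: Runtime = 2.5 h/day × 14 days = 35 h
3D printer: 0.105 kW × 35 h = 3.675 kWh
server: 0.56 kW × 47 h = 26.32 kWh
microwave oven: Runtime = 6 h/day × 30 days = 180 h
microwave oven: 0.73 kW × 180 h = 131.4 kWh
Total energy = 1098.595 kWh
Cost = 1098.595 × $0.19 = $208.73

$208.73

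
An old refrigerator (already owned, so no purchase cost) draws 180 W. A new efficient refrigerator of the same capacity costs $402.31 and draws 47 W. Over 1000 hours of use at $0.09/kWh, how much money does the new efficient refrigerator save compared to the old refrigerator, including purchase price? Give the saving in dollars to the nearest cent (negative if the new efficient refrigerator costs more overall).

old refrigerator: $0.00 + (180/1000) kW × 1000 h × $0.09 = $0.00 + $16.2 = $16.2
new efficient refrigerator: $402.31 + (47/1000) kW × 1000 h × $0.09 = $402.31 + $4.23 = $406.54
Saving = $16.2 − $406.54 = −$390.34

-$390.34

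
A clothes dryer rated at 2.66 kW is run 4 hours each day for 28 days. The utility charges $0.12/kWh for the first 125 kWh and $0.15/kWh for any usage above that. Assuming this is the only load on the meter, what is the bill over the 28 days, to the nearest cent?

$40.94

Runtime = 4 h/day × 28 days = 112 h
Energy = 2.66 kW × 112 h = 297.92 kWh
Tier 1 (0–125 kWh): 125 × $0.12 = $15
Above 125 kWh: 172.92 × $0.15 = $25.938
Bill = $40.94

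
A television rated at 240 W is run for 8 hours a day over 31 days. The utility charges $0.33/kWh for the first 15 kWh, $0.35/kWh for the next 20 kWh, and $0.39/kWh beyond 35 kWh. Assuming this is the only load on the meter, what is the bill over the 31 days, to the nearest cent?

$21.51

Runtime = 8 h/day × 31 days = 248 h
Energy = 0.24 kW × 248 h = 59.52 kWh
Tier 1 (0–15 kWh): 15 × $0.33 = $4.95
Tier 2 (15–35 kWh): 20 × $0.35 = $7
Above 35 kWh: 24.52 × $0.39 = $9.5628
Bill = $21.51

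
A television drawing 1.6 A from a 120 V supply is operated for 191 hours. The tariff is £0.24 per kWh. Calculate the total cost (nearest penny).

Power = 1.6 A × 120 V = 192 W = 0.192 kW
Energy = 0.192 kW × 191 h = 36.672 kWh
Cost = 36.672 kWh × £0.24/kWh = £8.80

£8.80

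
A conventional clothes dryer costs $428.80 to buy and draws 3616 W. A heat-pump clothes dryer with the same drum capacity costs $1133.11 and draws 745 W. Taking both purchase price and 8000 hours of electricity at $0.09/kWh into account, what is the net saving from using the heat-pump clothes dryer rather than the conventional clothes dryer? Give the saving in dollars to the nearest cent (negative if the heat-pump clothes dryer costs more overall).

conventional clothes dryer: $428.80 + (3616/1000) kW × 8000 h × $0.09 = $428.80 + $2603.52 = $3032.32
heat-pump clothes dryer: $1133.11 + (745/1000) kW × 8000 h × $0.09 = $1133.11 + $536.4 = $1669.51
Saving = $3032.32 − $1669.51 = $1362.81

$1362.81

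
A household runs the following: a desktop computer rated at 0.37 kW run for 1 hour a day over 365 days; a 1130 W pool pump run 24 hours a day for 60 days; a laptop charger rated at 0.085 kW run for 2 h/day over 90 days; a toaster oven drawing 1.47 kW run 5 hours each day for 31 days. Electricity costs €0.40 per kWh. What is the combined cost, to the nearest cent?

€802.16

desktop computer: Runtime = 1 h/day × 365 days = 365 h
desktop computer: 0.37 kW × 365 h = 135.05 kWh
pool pump: Runtime = 24 h × 60 = 1440 h
pool pump: 1.13 kW × 1440 h = 1627.2 kWh
laptop charger: Runtime = 2 h/day × 90 days = 180 h
laptop charger: 0.085 kW × 180 h = 15.3 kWh
toaster oven: Runtime = 5 h/day × 31 days = 155 h
toaster oven: 1.47 kW × 155 h = 227.85 kWh
Total energy = 2005.4 kWh
Cost = 2005.4 × €0.40 = €802.16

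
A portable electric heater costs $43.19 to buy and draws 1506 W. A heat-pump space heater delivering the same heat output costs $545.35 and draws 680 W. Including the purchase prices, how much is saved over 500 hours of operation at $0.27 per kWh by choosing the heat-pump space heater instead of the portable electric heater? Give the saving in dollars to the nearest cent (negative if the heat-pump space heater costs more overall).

-$390.65

portable electric heater: $43.19 + (1506/1000) kW × 500 h × $0.27 = $43.19 + $203.31 = $246.5
heat-pump space heater: $545.35 + (680/1000) kW × 500 h × $0.27 = $545.35 + $91.8 = $637.15
Saving = $246.5 − $637.15 = −$390.65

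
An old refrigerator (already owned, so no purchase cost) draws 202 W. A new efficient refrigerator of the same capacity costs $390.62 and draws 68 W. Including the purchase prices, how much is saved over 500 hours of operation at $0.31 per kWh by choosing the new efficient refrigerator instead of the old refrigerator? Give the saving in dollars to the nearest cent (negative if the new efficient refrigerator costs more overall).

-$369.85

old refrigerator: $0.00 + (202/1000) kW × 500 h × $0.31 = $0.00 + $31.31 = $31.31
new efficient refrigerator: $390.62 + (68/1000) kW × 500 h × $0.31 = $390.62 + $10.54 = $401.16
Saving = $31.31 − $401.16 = −$369.85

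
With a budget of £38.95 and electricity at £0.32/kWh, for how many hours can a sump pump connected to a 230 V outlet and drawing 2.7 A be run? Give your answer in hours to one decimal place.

Power = 2.7 A × 230 V = 621 W = 0.621 kW
Energy available = £38.95 ÷ £0.32/kWh = 121.7188 kWh
Hours = 121.7188 kWh ÷ 0.621 kW = 196.0 h

196.0 h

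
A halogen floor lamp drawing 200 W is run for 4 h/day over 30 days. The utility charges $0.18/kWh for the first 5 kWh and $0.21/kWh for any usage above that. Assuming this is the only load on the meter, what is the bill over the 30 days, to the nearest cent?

$4.89

Runtime = 4 h/day × 30 days = 120 h
Energy = 0.2 kW × 120 h = 24 kWh
Tier 1 (0–5 kWh): 5 × $0.18 = $0.9
Above 5 kWh: 19 × $0.21 = $3.99
Bill = $4.89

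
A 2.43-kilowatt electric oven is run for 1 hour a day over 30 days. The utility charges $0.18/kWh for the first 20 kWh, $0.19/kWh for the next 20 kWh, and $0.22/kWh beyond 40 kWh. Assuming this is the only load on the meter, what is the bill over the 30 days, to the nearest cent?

$14.64

Runtime = 1 h/day × 30 days = 30 h
Energy = 2.43 kW × 30 h = 72.9 kWh
Tier 1 (0–20 kWh): 20 × $0.18 = $3.6
Tier 2 (20–40 kWh): 20 × $0.19 = $3.8
Above 40 kWh: 32.9 × $0.22 = $7.238
Bill = $14.64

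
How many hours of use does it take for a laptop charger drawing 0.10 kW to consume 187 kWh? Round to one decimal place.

Hours = 187 kWh ÷ 0.1 kW = 1870.0 h

1870.0 h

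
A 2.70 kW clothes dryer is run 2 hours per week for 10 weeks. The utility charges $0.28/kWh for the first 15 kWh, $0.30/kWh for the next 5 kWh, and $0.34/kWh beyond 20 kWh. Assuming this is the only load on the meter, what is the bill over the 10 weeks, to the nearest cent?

Runtime = 2 h/week × 10 weeks = 20 h
Energy = 2.7 kW × 20 h = 54 kWh
Tier 1 (0–15 kWh): 15 × $0.28 = $4.2
Tier 2 (15–20 kWh): 5 × $0.30 = $1.5
Above 20 kWh: 34 × $0.34 = $11.56
Bill = $17.26

$17.26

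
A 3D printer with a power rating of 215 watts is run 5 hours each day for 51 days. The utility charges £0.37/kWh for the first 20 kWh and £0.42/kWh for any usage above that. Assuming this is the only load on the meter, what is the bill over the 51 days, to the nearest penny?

Runtime = 5 h/day × 51 days = 255 h
Energy = 0.215 kW × 255 h = 54.825 kWh
Tier 1 (0–20 kWh): 20 × £0.37 = £7.4
Above 20 kWh: 34.825 × £0.42 = £14.6265
Bill = £22.03

£22.03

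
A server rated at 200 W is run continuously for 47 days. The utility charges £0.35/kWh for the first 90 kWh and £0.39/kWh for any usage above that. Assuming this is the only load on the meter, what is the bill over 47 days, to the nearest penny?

Runtime = 24 h × 47 = 1128 h
Energy = 0.2 kW × 1128 h = 225.6 kWh
Tier 1 (0–90 kWh): 90 × £0.35 = £31.5
Above 90 kWh: 135.6 × £0.39 = £52.884
Bill = £84.38

£84.38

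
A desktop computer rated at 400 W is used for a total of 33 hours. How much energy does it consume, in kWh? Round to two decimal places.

13.20 kWh

Energy = 0.4 kW × 33 h = 13.2 kWh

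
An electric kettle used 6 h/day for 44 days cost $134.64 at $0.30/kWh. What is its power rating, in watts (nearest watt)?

1700 W

Energy = $134.64 ÷ $0.30/kWh = 448.8 kWh
Runtime = 6 h/day × 44 days = 264 h
Power = 448.8 kWh ÷ 264 h = 1.7 kW = 1700 W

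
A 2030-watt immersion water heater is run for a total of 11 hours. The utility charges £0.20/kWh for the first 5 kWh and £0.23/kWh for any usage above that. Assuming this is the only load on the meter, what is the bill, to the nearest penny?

£4.99

Energy = 2.03 kW × 11 h = 22.33 kWh
Tier 1 (0–5 kWh): 5 × £0.20 = £1
Above 5 kWh: 17.33 × £0.23 = £3.9859
Bill = £4.99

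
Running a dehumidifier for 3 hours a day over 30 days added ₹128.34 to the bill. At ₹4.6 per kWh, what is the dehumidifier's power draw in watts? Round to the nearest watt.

Energy = ₹128.34 ÷ ₹4.6/kWh = 27.9 kWh
Runtime = 3 h/day × 30 days = 90 h
Power = 27.9 kWh ÷ 90 h = 0.31 kW = 310 W

310 W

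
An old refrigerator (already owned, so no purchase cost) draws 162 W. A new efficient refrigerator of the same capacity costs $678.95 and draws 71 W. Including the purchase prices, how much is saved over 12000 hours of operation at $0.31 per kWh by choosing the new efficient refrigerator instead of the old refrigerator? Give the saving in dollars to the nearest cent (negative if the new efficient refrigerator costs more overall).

-$340.43

old refrigerator: $0.00 + (162/1000) kW × 12000 h × $0.31 = $0.00 + $602.64 = $602.64
new efficient refrigerator: $678.95 + (71/1000) kW × 12000 h × $0.31 = $678.95 + $264.12 = $943.07
Saving = $602.64 − $943.07 = −$340.43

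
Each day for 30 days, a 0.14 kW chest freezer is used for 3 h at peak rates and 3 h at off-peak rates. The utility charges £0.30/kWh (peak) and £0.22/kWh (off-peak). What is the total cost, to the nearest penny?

Peak energy = 0.14 kW × 3 h × 30 = 12.6 kWh
Off-peak energy = 0.14 kW × 3 h × 30 = 12.6 kWh
Cost = 12.6 × £0.30 + 12.6 × £0.22 = £3.78 + £2.772 = £6.55

£6.55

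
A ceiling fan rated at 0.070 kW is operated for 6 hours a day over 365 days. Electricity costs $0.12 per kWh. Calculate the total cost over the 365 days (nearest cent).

Runtime = 6 h/day × 365 days = 2190 h
Energy = 0.07 kW × 2190 h = 153.3 kWh
Cost = 153.3 kWh × $0.12/kWh = $18.40

$18.40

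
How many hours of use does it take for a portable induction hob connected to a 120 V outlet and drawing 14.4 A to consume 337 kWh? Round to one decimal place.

195.0 h

Power = 14.4 A × 120 V = 1728 W = 1.728 kW
Hours = 337 kWh ÷ 1.728 kW = 195.0 h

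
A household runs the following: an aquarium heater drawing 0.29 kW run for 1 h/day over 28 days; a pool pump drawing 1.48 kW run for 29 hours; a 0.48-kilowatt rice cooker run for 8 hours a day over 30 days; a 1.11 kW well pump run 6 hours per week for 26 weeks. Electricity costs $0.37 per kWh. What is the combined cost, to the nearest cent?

$125.58

aquarium heater: Runtime = 1 h/day × 28 days = 28 h
aquarium heater: 0.29 kW × 28 h = 8.12 kWh
pool pump: 1.48 kW × 29 h = 42.92 kWh
rice cooker: Runtime = 8 h/day × 30 days = 240 h
rice cooker: 0.48 kW × 240 h = 115.2 kWh
well pump: Runtime = 6 h/week × 26 weeks = 156 h
well pump: 1.11 kW × 156 h = 173.16 kWh
Total energy = 339.4 kWh
Cost = 339.4 × $0.37 = $125.58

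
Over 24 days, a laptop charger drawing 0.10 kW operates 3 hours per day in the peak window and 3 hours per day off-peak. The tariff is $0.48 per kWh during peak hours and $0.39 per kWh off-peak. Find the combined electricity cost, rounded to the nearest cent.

Peak energy = 0.1 kW × 3 h × 24 = 7.2 kWh
Off-peak energy = 0.1 kW × 3 h × 24 = 7.2 kWh
Cost = 7.2 × $0.48 + 7.2 × $0.39 = $3.456 + $2.808 = $6.26

$6.26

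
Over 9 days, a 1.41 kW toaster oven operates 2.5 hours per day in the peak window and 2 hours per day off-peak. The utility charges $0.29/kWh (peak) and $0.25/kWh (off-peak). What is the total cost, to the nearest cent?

$15.55

Peak energy = 1.41 kW × 2.5 h × 9 = 31.725 kWh
Off-peak energy = 1.41 kW × 2 h × 9 = 25.38 kWh
Cost = 31.725 × $0.29 + 25.38 × $0.25 = $9.20025 + $6.345 = $15.55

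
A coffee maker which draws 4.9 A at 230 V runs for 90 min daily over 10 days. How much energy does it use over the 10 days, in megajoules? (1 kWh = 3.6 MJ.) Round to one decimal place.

60.9 MJ

Power = 4.9 A × 230 V = 1127 W = 1.127 kW
Runtime = 90 min × 10 = 900 min = 15 h
Energy = 1.127 kW × 15 h = 16.905 kWh
= 16.905 × 3.6 MJ = 60.9 MJ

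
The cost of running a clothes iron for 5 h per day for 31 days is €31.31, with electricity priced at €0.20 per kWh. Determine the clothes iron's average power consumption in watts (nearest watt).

1010 W

Energy = €31.31 ÷ €0.20/kWh = 156.55 kWh
Runtime = 5 h/day × 31 days = 155 h
Power = 156.55 kWh ÷ 155 h = 1.01 kW = 1010 W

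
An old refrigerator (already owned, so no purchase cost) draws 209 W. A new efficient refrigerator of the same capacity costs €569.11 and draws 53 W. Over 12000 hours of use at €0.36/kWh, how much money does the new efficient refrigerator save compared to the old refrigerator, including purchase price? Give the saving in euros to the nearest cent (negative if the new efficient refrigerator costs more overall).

old refrigerator: €0.00 + (209/1000) kW × 12000 h × €0.36 = €0.00 + €902.88 = €902.88
new efficient refrigerator: €569.11 + (53/1000) kW × 12000 h × €0.36 = €569.11 + €228.96 = €798.07
Saving = €902.88 − €798.07 = €104.81

€104.81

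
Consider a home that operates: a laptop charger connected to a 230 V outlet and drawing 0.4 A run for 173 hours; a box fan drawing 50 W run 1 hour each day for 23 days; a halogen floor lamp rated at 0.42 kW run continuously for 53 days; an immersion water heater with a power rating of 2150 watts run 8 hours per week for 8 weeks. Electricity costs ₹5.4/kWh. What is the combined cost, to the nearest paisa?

laptop charger: Power = 0.4 A × 230 V = 92 W = 0.092 kW
laptop charger: 0.092 kW × 173 h = 15.916 kWh
box fan: Runtime = 1 h/day × 23 days = 23 h
box fan: 0.05 kW × 23 h = 1.15 kWh
halogen floor lamp: Runtime = 24 h × 53 = 1272 h
halogen floor lamp: 0.42 kW × 1272 h = 534.24 kWh
immersion water heater: Runtime = 8 h/week × 8 weeks = 64 h
immersion water heater: 2.15 kW × 64 h = 137.6 kWh
Total energy = 688.906 kWh
Cost = 688.906 × ₹5.4 = ₹3720.09

₹3720.09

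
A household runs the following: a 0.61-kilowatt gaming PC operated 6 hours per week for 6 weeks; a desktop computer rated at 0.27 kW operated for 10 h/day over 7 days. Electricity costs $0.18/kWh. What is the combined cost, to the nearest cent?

$7.35

gaming PC: Runtime = 6 h/week × 6 weeks = 36 h
gaming PC: 0.61 kW × 36 h = 21.96 kWh
desktop computer: Runtime = 10 h/day × 7 days = 70 h
desktop computer: 0.27 kW × 70 h = 18.9 kWh
Total energy = 40.86 kWh
Cost = 40.86 × $0.18 = $7.35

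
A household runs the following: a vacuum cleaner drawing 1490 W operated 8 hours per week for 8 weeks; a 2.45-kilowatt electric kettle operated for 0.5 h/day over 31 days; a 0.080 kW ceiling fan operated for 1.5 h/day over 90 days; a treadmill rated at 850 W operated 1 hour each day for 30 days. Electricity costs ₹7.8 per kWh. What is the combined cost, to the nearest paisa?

₹1323.15

vacuum cleaner: Runtime = 8 h/week × 8 weeks = 64 h
vacuum cleaner: 1.49 kW × 64 h = 95.36 kWh
electric kettle: Runtime = 0.5 h/day × 31 days = 15.5 h
electric kettle: 2.45 kW × 15.5 h = 37.975 kWh
ceiling fan: Runtime = 1.5 h/day × 90 days = 135 h
ceiling fan: 0.08 kW × 135 h = 10.8 kWh
treadmill: Runtime = 1 h/day × 30 days = 30 h
treadmill: 0.85 kW × 30 h = 25.5 kWh
Total energy = 169.635 kWh
Cost = 169.635 × ₹7.8 = ₹1323.15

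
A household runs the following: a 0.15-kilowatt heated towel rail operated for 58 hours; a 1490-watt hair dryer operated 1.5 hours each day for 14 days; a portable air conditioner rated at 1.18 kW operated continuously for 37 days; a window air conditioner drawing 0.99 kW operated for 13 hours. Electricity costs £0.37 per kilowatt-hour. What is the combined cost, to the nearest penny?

£407.26

heated towel rail: 0.15 kW × 58 h = 8.7 kWh
hair dryer: Runtime = 1.5 h/day × 14 days = 21 h
hair dryer: 1.49 kW × 21 h = 31.29 kWh
portable air conditioner: Runtime = 24 h × 37 = 888 h
portable air conditioner: 1.18 kW × 888 h = 1047.84 kWh
window air conditioner: 0.99 kW × 13 h = 12.87 kWh
Total energy = 1100.7 kWh
Cost = 1100.7 × £0.37 = £407.26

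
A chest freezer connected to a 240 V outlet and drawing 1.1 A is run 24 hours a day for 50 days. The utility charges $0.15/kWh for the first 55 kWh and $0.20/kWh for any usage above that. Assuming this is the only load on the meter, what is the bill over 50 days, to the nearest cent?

$60.61

Power = 1.1 A × 240 V = 264 W = 0.264 kW
Runtime = 24 h × 50 = 1200 h
Energy = 0.264 kW × 1200 h = 316.8 kWh
Tier 1 (0–55 kWh): 55 × $0.15 = $8.25
Above 55 kWh: 261.8 × $0.20 = $52.36
Bill = $60.61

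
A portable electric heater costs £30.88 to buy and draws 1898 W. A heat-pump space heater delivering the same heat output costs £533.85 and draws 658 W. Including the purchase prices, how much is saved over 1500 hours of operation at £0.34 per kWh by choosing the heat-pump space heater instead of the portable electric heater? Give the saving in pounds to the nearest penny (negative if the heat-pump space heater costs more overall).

portable electric heater: £30.88 + (1898/1000) kW × 1500 h × £0.34 = £30.88 + £967.98 = £998.86
heat-pump space heater: £533.85 + (658/1000) kW × 1500 h × £0.34 = £533.85 + £335.58 = £869.43
Saving = £998.86 − £869.43 = £129.43

£129.43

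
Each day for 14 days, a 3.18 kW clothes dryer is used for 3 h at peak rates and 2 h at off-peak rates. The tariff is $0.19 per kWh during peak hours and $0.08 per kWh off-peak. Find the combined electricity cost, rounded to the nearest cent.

$32.50

Peak energy = 3.18 kW × 3 h × 14 = 133.56 kWh
Off-peak energy = 3.18 kW × 2 h × 14 = 89.04 kWh
Cost = 133.56 × $0.19 + 89.04 × $0.08 = $25.3764 + $7.1232 = $32.50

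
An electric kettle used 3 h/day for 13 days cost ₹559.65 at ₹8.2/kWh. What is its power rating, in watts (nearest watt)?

1750 W

Energy = ₹559.65 ÷ ₹8.2/kWh = 68.25 kWh
Runtime = 3 h/day × 13 days = 39 h
Power = 68.25 kWh ÷ 39 h = 1.75 kW = 1750 W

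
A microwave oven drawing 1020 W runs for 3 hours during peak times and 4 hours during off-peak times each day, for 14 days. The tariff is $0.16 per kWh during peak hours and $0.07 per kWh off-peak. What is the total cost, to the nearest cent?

$10.85

Peak energy = 1.02 kW × 3 h × 14 = 42.84 kWh
Off-peak energy = 1.02 kW × 4 h × 14 = 57.12 kWh
Cost = 42.84 × $0.16 + 57.12 × $0.07 = $6.8544 + $3.9984 = $10.85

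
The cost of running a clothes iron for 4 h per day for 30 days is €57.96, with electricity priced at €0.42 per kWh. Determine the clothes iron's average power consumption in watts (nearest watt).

1150 W

Energy = €57.96 ÷ €0.42/kWh = 138 kWh
Runtime = 4 h/day × 30 days = 120 h
Power = 138 kWh ÷ 120 h = 1.15 kW = 1150 W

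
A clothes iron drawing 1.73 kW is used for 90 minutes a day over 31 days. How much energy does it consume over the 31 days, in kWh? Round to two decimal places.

80.45 kWh

Runtime = 90 min × 31 = 2790 min = 46.5 h
Energy = 1.73 kW × 46.5 h = 80.445 kWh ≈ 80.45 kWh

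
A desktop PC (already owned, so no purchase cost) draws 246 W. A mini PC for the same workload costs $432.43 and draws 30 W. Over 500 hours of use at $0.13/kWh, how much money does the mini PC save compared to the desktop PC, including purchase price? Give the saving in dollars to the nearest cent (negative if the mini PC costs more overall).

desktop PC: $0.00 + (246/1000) kW × 500 h × $0.13 = $0.00 + $15.99 = $15.99
mini PC: $432.43 + (30/1000) kW × 500 h × $0.13 = $432.43 + $1.95 = $434.38
Saving = $15.99 − $434.38 = −$418.39

-$418.39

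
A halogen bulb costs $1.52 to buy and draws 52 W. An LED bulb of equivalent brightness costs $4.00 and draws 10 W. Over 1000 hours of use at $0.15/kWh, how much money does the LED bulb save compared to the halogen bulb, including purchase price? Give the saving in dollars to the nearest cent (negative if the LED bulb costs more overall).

halogen bulb: $1.52 + (52/1000) kW × 1000 h × $0.15 = $1.52 + $7.8 = $9.32
LED bulb: $4.00 + (10/1000) kW × 1000 h × $0.15 = $4.00 + $1.5 = $5.5
Saving = $9.32 − $5.5 = $3.82

$3.82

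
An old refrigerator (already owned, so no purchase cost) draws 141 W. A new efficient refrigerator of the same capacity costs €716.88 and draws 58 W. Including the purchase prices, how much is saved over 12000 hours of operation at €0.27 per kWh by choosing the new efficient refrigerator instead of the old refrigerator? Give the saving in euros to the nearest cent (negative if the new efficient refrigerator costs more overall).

old refrigerator: €0.00 + (141/1000) kW × 12000 h × €0.27 = €0.00 + €456.84 = €456.84
new efficient refrigerator: €716.88 + (58/1000) kW × 12000 h × €0.27 = €716.88 + €187.92 = €904.8
Saving = €456.84 − €904.8 = −€447.96

-€447.96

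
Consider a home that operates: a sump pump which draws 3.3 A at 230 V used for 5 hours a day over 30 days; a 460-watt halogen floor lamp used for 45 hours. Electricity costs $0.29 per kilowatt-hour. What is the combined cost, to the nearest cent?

$39.02

sump pump: Power = 3.3 A × 230 V = 759 W = 0.759 kW
sump pump: Runtime = 5 h/day × 30 days = 150 h
sump pump: 0.759 kW × 150 h = 113.85 kWh
halogen floor lamp: 0.46 kW × 45 h = 20.7 kWh
Total energy = 134.55 kWh
Cost = 134.55 × $0.29 = $39.02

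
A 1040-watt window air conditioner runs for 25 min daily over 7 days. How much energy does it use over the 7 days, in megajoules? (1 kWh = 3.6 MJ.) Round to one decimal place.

Runtime = 25 min × 7 = 175 min = 2.916666… h
Energy = 1.04 kW × 2.916666… h = 3.033333… kWh
= 3.033333… × 3.6 MJ = 10.9 MJ

10.9 MJ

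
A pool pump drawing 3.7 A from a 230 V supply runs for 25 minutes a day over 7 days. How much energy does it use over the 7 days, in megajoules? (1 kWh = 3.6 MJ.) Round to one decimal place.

Power = 3.7 A × 230 V = 851 W = 0.851 kW
Runtime = 25 min × 7 = 175 min = 2.916666… h
Energy = 0.851 kW × 2.916666… h = 2.482083… kWh
= 2.482083… × 3.6 MJ = 8.9 MJ

8.9 MJ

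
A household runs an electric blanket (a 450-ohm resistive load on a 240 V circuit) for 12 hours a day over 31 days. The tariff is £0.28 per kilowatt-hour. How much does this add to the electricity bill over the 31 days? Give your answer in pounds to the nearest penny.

Power = V²/R = 240²/450 = 128 W = 0.128 kW
Runtime = 12 h/day × 31 days = 372 h
Energy = 0.128 kW × 372 h = 47.616 kWh
Cost = 47.616 kWh × £0.28/kWh = £13.33

£13.33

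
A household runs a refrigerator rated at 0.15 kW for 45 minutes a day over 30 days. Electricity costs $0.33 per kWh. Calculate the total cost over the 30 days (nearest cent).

Runtime = 45 min × 30 = 1350 min = 22.5 h
Energy = 0.15 kW × 22.5 h = 3.375 kWh
Cost = 3.375 kWh × $0.33/kWh = $1.11

$1.11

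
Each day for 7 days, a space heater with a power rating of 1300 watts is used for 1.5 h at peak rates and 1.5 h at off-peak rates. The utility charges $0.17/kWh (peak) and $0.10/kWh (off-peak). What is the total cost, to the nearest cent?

Peak energy = 1.3 kW × 1.5 h × 7 = 13.65 kWh
Off-peak energy = 1.3 kW × 1.5 h × 7 = 13.65 kWh
Cost = 13.65 × $0.17 + 13.65 × $0.10 = $2.3205 + $1.365 = $3.69

$3.69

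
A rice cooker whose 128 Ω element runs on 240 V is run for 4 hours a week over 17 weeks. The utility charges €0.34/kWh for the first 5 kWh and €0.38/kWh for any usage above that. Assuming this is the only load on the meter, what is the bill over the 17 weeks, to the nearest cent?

Power = V²/R = 240²/128 = 450 W = 0.45 kW
Runtime = 4 h/week × 17 weeks = 68 h
Energy = 0.45 kW × 68 h = 30.6 kWh
Tier 1 (0–5 kWh): 5 × €0.34 = €1.7
Above 5 kWh: 25.6 × €0.38 = €9.728
Bill = €11.43

€11.43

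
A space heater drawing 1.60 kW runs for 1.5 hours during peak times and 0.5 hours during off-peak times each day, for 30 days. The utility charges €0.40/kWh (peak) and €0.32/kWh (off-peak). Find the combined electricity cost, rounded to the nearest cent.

€36.48

Peak energy = 1.6 kW × 1.5 h × 30 = 72 kWh
Off-peak energy = 1.6 kW × 0.5 h × 30 = 24 kWh
Cost = 72 × €0.40 + 24 × €0.32 = €28.8 + €7.68 = €36.48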